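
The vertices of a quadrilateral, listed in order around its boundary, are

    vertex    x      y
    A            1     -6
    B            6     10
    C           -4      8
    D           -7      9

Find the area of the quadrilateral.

93.5

A→B: (1)(10) − (6)(-6) = 46
B→C: (6)(8) − (-4)(10) = 88
C→D: (-4)(9) − (-7)(8) = 20
D→A: (-7)(-6) − (1)(9) = 33
Σ = 187
Area = |Σ|/2 = 93.5.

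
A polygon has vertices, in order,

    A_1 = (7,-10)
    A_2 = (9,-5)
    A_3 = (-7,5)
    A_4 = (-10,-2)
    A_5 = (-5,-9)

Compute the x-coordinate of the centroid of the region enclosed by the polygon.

Apply the shoelace formula. First the cross-terms c_i = x_i·y_{i+1} − x_{i+1}·y_i:
  55, 10, 64, 80, 113  ⇒  2A = 322, A = 161.
Then Σ (x_i + x_{i+1})·c_i = -1162, so x̄ = -1162 / (6·161) = -83/69.

-83/69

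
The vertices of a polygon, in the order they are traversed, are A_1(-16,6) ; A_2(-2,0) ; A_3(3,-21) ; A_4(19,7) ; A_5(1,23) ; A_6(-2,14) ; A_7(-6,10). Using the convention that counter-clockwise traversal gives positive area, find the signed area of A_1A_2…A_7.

Σ = (12) + (42) + (420) + (430) + (60) + (64) + (124) = 1152
Signed area = Σ/2 = 576 (positive ⇒ counter-clockwise traversal).

576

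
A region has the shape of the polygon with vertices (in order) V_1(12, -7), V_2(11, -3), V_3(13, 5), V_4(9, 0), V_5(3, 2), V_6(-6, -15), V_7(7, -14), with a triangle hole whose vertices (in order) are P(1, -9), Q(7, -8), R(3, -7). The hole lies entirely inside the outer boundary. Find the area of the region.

Outer boundary:
Apply the surveyor's formula: 2A = Σ (x_i·y_{i+1} − x_{i+1}·y_i), indices taken mod 7.
V_1→V_2: (12)(-3) − (11)(-7) = 41
V_2→V_3: (11)(5) − (13)(-3) = 94
V_3→V_4: (13)(0) − (9)(5) = -45
V_4→V_5: (9)(2) − (3)(0) = 18
V_5→V_6: (3)(-15) − (-6)(2) = -33
V_6→V_7: (-6)(-14) − (7)(-15) = 189
V_7→V_1: (7)(-7) − (12)(-14) = 119
Σ = 383
Area = |Σ|/2 = 191.5.
Hole:
Apply the surveyor's formula: 2A = Σ (x_i·y_{i+1} − x_{i+1}·y_i), indices taken mod 3.
Cross-terms: 55, -25, -20  ⇒  Σ = 10
Area = |Σ|/2 = 5.
Net area = 191.5 − 5 = 186.5.

186.5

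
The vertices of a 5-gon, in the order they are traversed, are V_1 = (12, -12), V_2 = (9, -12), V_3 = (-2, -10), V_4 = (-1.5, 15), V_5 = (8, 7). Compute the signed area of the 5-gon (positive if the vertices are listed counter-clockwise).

-252.75

Cross-terms: -36, -114, -45, -130.5, -180  ⇒  Σ = -505.5
Signed area = Σ/2 = -252.75 (negative ⇒ clockwise traversal).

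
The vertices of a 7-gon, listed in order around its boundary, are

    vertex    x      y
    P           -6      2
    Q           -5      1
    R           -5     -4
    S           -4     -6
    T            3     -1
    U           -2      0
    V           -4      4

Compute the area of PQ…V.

P→Q: (-6)(1) − (-5)(2) = 4
Q→R: (-5)(-4) − (-5)(1) = 25
R→S: (-5)(-6) − (-4)(-4) = 14
S→T: (-4)(-1) − (3)(-6) = 22
T→U: (3)(0) − (-2)(-1) = -2
U→V: (-2)(4) − (-4)(0) = -8
V→P: (-4)(2) − (-6)(4) = 16
Σ = 71
Area = |Σ|/2 = 35.5.

35.5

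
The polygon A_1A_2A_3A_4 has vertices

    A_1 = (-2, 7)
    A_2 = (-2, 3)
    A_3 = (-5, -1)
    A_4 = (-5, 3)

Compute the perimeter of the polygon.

18

|A_1A_2| = √((0)² + (-4)²) = √16 = 4
|A_2A_3| = √((-3)² + (-4)²) = √25 = 5
|A_3A_4| = √((0)² + (4)²) = √16 = 4
|A_4A_1| = √((3)² + (4)²) = √25 = 5
Perimeter = 4 + 5 + 4 + 5 = 18.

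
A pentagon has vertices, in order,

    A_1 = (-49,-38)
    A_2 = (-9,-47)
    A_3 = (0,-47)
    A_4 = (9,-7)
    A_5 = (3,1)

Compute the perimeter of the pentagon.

|A_1A_2| = √((40)² + (-9)²) = √1681 = 41
|A_2A_3| = √((9)² + (0)²) = √81 = 9
|A_3A_4| = √((9)² + (40)²) = √1681 = 41
|A_4A_5| = √((-6)² + (8)²) = √100 = 10
|A_5A_1| = √((-52)² + (-39)²) = √4225 = 65
Perimeter = 41 + 9 + 41 + 10 + 65 = 166.

166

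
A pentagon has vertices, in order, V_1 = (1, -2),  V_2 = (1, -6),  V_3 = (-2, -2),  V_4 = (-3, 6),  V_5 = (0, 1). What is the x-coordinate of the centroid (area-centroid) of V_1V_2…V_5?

-13/15

Apply Gauss's area formula. First the cross-terms c_i = x_i·y_{i+1} − x_{i+1}·y_i:
  -4, -14, -18, -3, -1  ⇒  2A = -40, A = -20.
Then Σ (x_i + x_{i+1})·c_i = 104, so x̄ = 104 / (6·(-20)) = -13/15.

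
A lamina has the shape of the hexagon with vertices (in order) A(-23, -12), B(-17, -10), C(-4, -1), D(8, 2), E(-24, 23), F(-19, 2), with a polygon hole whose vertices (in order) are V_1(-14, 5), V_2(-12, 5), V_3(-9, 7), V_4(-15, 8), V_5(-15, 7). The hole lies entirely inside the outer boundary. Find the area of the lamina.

Outer boundary:
Apply the shoelace formula: 2A = Σ (x_i·y_{i+1} − x_{i+1}·y_i), indices taken mod 6.
Cross-terms: 26, -23, 0, 232, 389, 274  ⇒  Σ = 898
Area = |Σ|/2 = 449.
Hole:
Apply the shoelace (surveyor's) formula: 2A = Σ (x_i·y_{i+1} − x_{i+1}·y_i), indices taken mod 5.
Σ = (-10) + (-39) + (33) + (15) + (23) = 22
Area = |Σ|/2 = 11.
Net area = 449 − 11 = 438.

438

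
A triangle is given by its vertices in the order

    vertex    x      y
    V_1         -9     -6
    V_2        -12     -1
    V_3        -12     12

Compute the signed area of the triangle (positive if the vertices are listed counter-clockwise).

-19.5

Apply Gauss's area formula: 2A = Σ (x_i·y_{i+1} − x_{i+1}·y_i), indices taken mod 3.
Cross-terms: -63, -156, 180  ⇒  Σ = -39
Signed area = Σ/2 = -19.5 (negative ⇒ clockwise traversal).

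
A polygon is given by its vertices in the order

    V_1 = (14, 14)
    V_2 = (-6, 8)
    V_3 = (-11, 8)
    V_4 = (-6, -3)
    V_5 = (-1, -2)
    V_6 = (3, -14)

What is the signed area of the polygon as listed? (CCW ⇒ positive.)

292

Apply the surveyor's formula: 2A = Σ (x_i·y_{i+1} − x_{i+1}·y_i), indices taken mod 6.
Cross-terms: 196, 40, 81, 9, 20, 238  ⇒  Σ = 584
Signed area = Σ/2 = 292 (positive ⇒ counter-clockwise traversal).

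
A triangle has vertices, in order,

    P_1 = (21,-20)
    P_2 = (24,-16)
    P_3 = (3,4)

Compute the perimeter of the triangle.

64

|P_1P_2| = √((3)² + (4)²) = √25 = 5
|P_2P_3| = √((-21)² + (20)²) = √841 = 29
|P_3P_1| = √((18)² + (-24)²) = √900 = 30
Perimeter = 5 + 29 + 30 = 64.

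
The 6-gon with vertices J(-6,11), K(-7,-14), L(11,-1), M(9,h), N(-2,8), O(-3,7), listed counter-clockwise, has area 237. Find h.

4

The doubled signed area Σ (x_i y_{i+1} − x_{i+1} y_i) is linear in h.
With h=0 it equals 422; the coefficient of h is 13 (from the two edges through M).
So 13·h + 422 = 2·237 = 474 ⇒ h = 4.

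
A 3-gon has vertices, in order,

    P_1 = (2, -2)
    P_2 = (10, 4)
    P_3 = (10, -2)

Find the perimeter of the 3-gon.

24

|P_1P_2| = √((8)² + (6)²) = √100 = 10
|P_2P_3| = √((0)² + (-6)²) = √36 = 6
|P_3P_1| = √((-8)² + (0)²) = √64 = 8
Perimeter = 10 + 6 + 8 = 24.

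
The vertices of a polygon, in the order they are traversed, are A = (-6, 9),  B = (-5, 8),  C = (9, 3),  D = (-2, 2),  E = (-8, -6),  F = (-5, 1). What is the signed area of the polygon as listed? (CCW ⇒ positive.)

-57.5

Apply the shoelace formula: 2A = Σ (x_i·y_{i+1} − x_{i+1}·y_i), indices taken mod 6.
Σ = (-3) + (-87) + (24) + (28) + (-38) + (-39) = -115
Signed area = Σ/2 = -57.5 (negative ⇒ clockwise traversal).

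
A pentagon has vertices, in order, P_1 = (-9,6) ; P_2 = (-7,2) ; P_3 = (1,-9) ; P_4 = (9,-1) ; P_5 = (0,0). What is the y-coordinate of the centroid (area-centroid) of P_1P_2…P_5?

Apply the surveyor's formula. First the cross-terms c_i = x_i·y_{i+1} − x_{i+1}·y_i:
  24, 61, 80, 0, 0  ⇒  2A = 165, A = 82.5.
Then Σ (y_i + y_{i+1})·c_i = -1035, so ȳ = -1035 / (6·82.5) = -23/11.

-23/11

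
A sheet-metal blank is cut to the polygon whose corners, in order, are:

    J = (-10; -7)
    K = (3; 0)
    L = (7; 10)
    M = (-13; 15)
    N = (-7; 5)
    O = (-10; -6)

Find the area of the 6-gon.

Apply the surveyor's formula: 2A = Σ (x_i·y_{i+1} − x_{i+1}·y_i), indices taken mod 6.
Cross-terms: 21, 30, 235, 40, 92, 10  ⇒  Σ = 428
Area = |Σ|/2 = 214.

214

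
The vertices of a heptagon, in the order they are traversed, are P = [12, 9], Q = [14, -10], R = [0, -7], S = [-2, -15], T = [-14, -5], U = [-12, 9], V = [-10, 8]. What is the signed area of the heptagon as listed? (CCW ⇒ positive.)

-468

Apply the shoelace formula: 2A = Σ (x_i·y_{i+1} − x_{i+1}·y_i), indices taken mod 7.
Cross-terms: -246, -98, -14, -200, -186, -6, -186  ⇒  Σ = -936
Signed area = Σ/2 = -468 (negative ⇒ clockwise traversal).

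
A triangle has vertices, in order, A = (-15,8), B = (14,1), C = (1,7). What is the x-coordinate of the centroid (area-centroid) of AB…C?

Apply the shoelace (surveyor's) formula. First the cross-terms c_i = x_i·y_{i+1} − x_{i+1}·y_i:
  -127, 97, 113  ⇒  2A = 83, A = 41.5.
Then Σ (x_i + x_{i+1})·c_i = 0, so x̄ = 0 / (6·41.5) = 0.

0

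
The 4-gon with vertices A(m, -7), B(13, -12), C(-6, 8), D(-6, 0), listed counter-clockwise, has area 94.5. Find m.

The doubled signed area Σ (x_i y_{i+1} − x_{i+1} y_i) is linear in m.
With m=0 it equals 213; the coefficient of m is -12 (from the two edges through A).
So -12·m + 213 = 2·94.5 = 189 ⇒ m = 2.

2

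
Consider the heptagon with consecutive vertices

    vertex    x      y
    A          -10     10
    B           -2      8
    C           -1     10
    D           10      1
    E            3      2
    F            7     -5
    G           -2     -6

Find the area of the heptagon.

158.5

A→B: (-10)(8) − (-2)(10) = -60
B→C: (-2)(10) − (-1)(8) = -12
C→D: (-1)(1) − (10)(10) = -101
D→E: (10)(2) − (3)(1) = 17
E→F: (3)(-5) − (7)(2) = -29
F→G: (7)(-6) − (-2)(-5) = -52
G→A: (-2)(10) − (-10)(-6) = -80
Σ = -317
Area = |Σ|/2 = 158.5.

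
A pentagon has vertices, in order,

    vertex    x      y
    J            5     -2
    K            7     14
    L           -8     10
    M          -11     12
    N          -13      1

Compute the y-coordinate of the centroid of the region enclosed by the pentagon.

1258/223

Apply the shoelace (surveyor's) formula. First the cross-terms c_i = x_i·y_{i+1} − x_{i+1}·y_i:
  84, 182, 14, 145, 21  ⇒  2A = 446, A = 223.
Then Σ (y_i + y_{i+1})·c_i = 7548, so ȳ = 7548 / (6·223) = 1258/223.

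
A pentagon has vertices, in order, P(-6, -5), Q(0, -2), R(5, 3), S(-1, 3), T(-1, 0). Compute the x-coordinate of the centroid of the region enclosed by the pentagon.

0.0625

Apply the shoelace formula. First the cross-terms c_i = x_i·y_{i+1} − x_{i+1}·y_i:
  12, 10, 18, 3, 5  ⇒  2A = 48, A = 24.
Then Σ (x_i + x_{i+1})·c_i = 9, so x̄ = 9 / (6·24) = 0.0625.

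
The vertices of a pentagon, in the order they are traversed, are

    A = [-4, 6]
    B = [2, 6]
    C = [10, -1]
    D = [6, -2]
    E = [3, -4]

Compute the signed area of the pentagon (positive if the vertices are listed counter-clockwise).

Apply the shoelace formula: 2A = Σ (x_i·y_{i+1} − x_{i+1}·y_i), indices taken mod 5.
Σ = (-36) + (-62) + (-14) + (-18) + (2) = -128
Signed area = Σ/2 = -64 (negative ⇒ clockwise traversal).

-64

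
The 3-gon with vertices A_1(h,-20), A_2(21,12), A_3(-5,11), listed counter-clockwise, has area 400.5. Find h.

-10

The doubled signed area Σ (x_i y_{i+1} − x_{i+1} y_i) is linear in h.
With h=0 it equals 811; the coefficient of h is 1 (from the two edges through A_1).
So 1·h + 811 = 2·400.5 = 801 ⇒ h = -10.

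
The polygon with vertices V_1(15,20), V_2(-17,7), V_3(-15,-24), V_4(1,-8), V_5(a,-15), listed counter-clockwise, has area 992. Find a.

24

The doubled signed area Σ (x_i y_{i+1} − x_{i+1} y_i) is linear in a.
With a=0 it equals 1312; the coefficient of a is 28 (from the two edges through V_5).
So 28·a + 1312 = 2·992 = 1984 ⇒ a = 24.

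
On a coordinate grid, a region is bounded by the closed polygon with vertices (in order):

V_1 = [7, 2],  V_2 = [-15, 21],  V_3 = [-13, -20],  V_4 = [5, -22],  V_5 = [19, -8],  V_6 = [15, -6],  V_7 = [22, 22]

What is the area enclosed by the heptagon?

936

Apply the shoelace (surveyor's) formula: 2A = Σ (x_i·y_{i+1} − x_{i+1}·y_i), indices taken mod 7.
V_1→V_2: (7)(21) − (-15)(2) = 177
V_2→V_3: (-15)(-20) − (-13)(21) = 573
V_3→V_4: (-13)(-22) − (5)(-20) = 386
V_4→V_5: (5)(-8) − (19)(-22) = 378
V_5→V_6: (19)(-6) − (15)(-8) = 6
V_6→V_7: (15)(22) − (22)(-6) = 462
V_7→V_1: (22)(2) − (7)(22) = -110
Σ = 1872
Area = |Σ|/2 = 936.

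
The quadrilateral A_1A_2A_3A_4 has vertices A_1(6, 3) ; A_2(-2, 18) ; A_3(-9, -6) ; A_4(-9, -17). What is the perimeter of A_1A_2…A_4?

78

|A_1A_2| = √((-8)² + (15)²) = √289 = 17
|A_2A_3| = √((-7)² + (-24)²) = √625 = 25
|A_3A_4| = √((0)² + (-11)²) = √121 = 11
|A_4A_1| = √((15)² + (20)²) = √625 = 25
Perimeter = 17 + 25 + 11 + 25 = 78.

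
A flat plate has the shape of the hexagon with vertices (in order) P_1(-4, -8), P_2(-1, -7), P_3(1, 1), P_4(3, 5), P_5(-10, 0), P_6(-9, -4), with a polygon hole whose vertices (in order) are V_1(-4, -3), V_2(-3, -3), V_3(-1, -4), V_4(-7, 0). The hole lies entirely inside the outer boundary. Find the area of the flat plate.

84.5

Outer boundary:
Apply the shoelace formula: 2A = Σ (x_i·y_{i+1} − x_{i+1}·y_i), indices taken mod 6.
Σ = (20) + (6) + (2) + (50) + (40) + (56) = 174
Area = |Σ|/2 = 87.
Hole:
Apply the shoelace (surveyor's) formula: 2A = Σ (x_i·y_{i+1} − x_{i+1}·y_i), indices taken mod 4.
Σ = (3) + (9) + (-28) + (21) = 5
Area = |Σ|/2 = 2.5.
Net area = 87 − 2.5 = 84.5.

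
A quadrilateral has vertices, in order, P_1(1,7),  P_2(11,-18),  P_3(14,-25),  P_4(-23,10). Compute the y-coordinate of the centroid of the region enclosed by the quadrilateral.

-471/181

Apply the shoelace formula. First the cross-terms c_i = x_i·y_{i+1} − x_{i+1}·y_i:
  -95, -23, -435, -171  ⇒  2A = -724, A = -362.
Then Σ (y_i + y_{i+1})·c_i = 5652, so ȳ = 5652 / (6·(-362)) = -471/181.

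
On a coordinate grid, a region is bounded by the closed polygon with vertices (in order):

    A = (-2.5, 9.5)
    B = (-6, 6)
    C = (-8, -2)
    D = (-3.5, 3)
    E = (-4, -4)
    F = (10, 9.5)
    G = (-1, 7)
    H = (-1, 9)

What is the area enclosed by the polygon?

94.75

Σ = (42) + (60) + (-31) + (26) + (2) + (79.5) + (-2) + (13) = 189.5
Area = |Σ|/2 = 94.75.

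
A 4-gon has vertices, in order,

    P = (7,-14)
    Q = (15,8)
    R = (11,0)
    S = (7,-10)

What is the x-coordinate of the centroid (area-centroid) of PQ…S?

149/15

Apply the surveyor's formula. First the cross-terms c_i = x_i·y_{i+1} − x_{i+1}·y_i:
  266, -88, -110, -28  ⇒  2A = 40, A = 20.
Then Σ (x_i + x_{i+1})·c_i = 1192, so x̄ = 1192 / (6·20) = 149/15.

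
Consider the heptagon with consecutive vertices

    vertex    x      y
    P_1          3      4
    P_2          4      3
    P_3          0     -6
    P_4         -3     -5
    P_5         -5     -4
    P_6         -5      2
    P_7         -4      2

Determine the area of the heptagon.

Σ = (-7) + (-24) + (-18) + (-13) + (-30) + (-2) + (-22) = -116
Area = |Σ|/2 = 58.

58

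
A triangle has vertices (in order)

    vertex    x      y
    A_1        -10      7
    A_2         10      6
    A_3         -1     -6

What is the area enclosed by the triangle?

125.5

Σ = (-130) + (-54) + (-67) = -251
Area = |Σ|/2 = 125.5.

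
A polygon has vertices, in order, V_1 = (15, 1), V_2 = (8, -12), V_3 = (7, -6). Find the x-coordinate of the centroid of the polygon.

Apply the shoelace formula. First the cross-terms c_i = x_i·y_{i+1} − x_{i+1}·y_i:
  -188, 36, 97  ⇒  2A = -55, A = -27.5.
Then Σ (x_i + x_{i+1})·c_i = -1650, so x̄ = -1650 / (6·(-27.5)) = 10.

10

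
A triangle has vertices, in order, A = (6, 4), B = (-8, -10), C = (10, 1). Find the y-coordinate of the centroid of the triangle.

-5/3

Apply the shoelace (surveyor's) formula. First the cross-terms c_i = x_i·y_{i+1} − x_{i+1}·y_i:
  -28, 92, 34  ⇒  2A = 98, A = 49.
Then Σ (y_i + y_{i+1})·c_i = -490, so ȳ = -490 / (6·49) = -5/3.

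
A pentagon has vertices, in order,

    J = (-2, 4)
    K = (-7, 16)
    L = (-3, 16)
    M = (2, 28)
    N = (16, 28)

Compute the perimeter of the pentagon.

|JK| = √((-5)² + (12)²) = √169 = 13
|KL| = √((4)² + (0)²) = √16 = 4
|LM| = √((5)² + (12)²) = √169 = 13
|MN| = √((14)² + (0)²) = √196 = 14
|NJ| = √((-18)² + (-24)²) = √900 = 30
Perimeter = 13 + 4 + 13 + 14 + 30 = 74.

74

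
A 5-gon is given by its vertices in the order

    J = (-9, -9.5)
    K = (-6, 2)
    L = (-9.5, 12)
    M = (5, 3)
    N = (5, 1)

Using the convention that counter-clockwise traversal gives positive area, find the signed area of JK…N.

-132.5

Cross-terms: -75, -53, -88.5, -10, -38.5  ⇒  Σ = -265
Signed area = Σ/2 = -132.5 (negative ⇒ clockwise traversal).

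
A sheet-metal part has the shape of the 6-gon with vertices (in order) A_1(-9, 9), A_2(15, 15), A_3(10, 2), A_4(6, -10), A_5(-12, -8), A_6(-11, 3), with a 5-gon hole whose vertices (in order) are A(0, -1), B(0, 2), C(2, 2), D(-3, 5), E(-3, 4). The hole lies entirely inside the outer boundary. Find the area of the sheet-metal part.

Outer boundary:
A_1→A_2: (-9)(15) − (15)(9) = -270
A_2→A_3: (15)(2) − (10)(15) = -120
A_3→A_4: (10)(-10) − (6)(2) = -112
A_4→A_5: (6)(-8) − (-12)(-10) = -168
A_5→A_6: (-12)(3) − (-11)(-8) = -124
A_6→A_1: (-11)(9) − (-9)(3) = -72
Σ = -866
Area = |Σ|/2 = 433.
Hole:
Σ = (0) + (-4) + (16) + (3) + (3) = 18
Area = |Σ|/2 = 9.
Net area = 433 − 9 = 424.

424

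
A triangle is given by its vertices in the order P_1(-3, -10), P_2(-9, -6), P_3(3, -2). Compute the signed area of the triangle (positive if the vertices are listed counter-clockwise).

Apply the surveyor's formula: 2A = Σ (x_i·y_{i+1} − x_{i+1}·y_i), indices taken mod 3.
Cross-terms: -72, 36, -36  ⇒  Σ = -72
Signed area = Σ/2 = -36 (negative ⇒ clockwise traversal).

-36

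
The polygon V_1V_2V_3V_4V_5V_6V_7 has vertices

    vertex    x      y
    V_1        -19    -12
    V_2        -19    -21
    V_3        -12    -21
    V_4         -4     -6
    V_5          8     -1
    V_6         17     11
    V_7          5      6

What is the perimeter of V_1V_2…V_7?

|V_1V_2| = √((0)² + (-9)²) = √81 = 9
|V_2V_3| = √((7)² + (0)²) = √49 = 7
|V_3V_4| = √((8)² + (15)²) = √289 = 17
|V_4V_5| = √((12)² + (5)²) = √169 = 13
|V_5V_6| = √((9)² + (12)²) = √225 = 15
|V_6V_7| = √((-12)² + (-5)²) = √169 = 13
|V_7V_1| = √((-24)² + (-18)²) = √900 = 30
Perimeter = 9 + 7 + 17 + 13 + 15 + 13 + 30 = 104.

104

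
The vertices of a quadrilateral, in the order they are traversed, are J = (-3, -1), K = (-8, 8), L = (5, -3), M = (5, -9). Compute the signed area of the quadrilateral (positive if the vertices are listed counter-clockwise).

-55

Σ = (-32) + (-16) + (-30) + (-32) = -110
Signed area = Σ/2 = -55 (negative ⇒ clockwise traversal).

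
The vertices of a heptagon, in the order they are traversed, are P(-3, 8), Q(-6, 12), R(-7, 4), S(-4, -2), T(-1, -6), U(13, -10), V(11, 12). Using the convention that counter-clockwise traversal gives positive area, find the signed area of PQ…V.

Σ = (12) + (60) + (30) + (22) + (88) + (266) + (124) = 602
Signed area = Σ/2 = 301 (positive ⇒ counter-clockwise traversal).

301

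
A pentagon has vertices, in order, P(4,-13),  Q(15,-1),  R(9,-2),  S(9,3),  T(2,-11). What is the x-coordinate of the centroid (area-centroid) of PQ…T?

361/48

Apply the shoelace (surveyor's) formula. First the cross-terms c_i = x_i·y_{i+1} − x_{i+1}·y_i:
  191, -21, 45, -105, 18  ⇒  2A = 128, A = 64.
Then Σ (x_i + x_{i+1})·c_i = 2888, so x̄ = 2888 / (6·64) = 361/48.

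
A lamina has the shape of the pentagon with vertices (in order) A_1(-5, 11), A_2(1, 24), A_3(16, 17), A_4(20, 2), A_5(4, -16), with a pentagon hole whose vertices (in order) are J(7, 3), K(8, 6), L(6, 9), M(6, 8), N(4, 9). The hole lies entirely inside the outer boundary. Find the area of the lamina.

575.5

Outer boundary:
Σ = (-131) + (-367) + (-308) + (-328) + (-36) = -1170
Area = |Σ|/2 = 585.
Hole:
Apply Gauss's area formula: 2A = Σ (x_i·y_{i+1} − x_{i+1}·y_i), indices taken mod 5.
Σ = (18) + (36) + (-6) + (22) + (-51) = 19
Area = |Σ|/2 = 9.5.
Net area = 585 − 9.5 = 575.5.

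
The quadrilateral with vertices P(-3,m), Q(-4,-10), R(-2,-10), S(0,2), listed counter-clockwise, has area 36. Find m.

5

Write out the shoelace sum; only the two edges meeting at P involve m:
2·Area = [(0·m − (-3)·2) + ((-3)·(-10) − (-4)·m)] + 16
       = 4·m + 52 = 72
⇒ m = 5.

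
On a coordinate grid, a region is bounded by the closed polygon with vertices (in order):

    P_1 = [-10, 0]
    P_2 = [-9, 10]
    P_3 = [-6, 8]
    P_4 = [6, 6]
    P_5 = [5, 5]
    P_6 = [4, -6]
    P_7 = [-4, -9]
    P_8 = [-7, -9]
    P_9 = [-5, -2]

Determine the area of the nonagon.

192

Apply the shoelace formula: 2A = Σ (x_i·y_{i+1} − x_{i+1}·y_i), indices taken mod 9.
P_1→P_2: (-10)(10) − (-9)(0) = -100
P_2→P_3: (-9)(8) − (-6)(10) = -12
P_3→P_4: (-6)(6) − (6)(8) = -84
P_4→P_5: (6)(5) − (5)(6) = 0
P_5→P_6: (5)(-6) − (4)(5) = -50
P_6→P_7: (4)(-9) − (-4)(-6) = -60
P_7→P_8: (-4)(-9) − (-7)(-9) = -27
P_8→P_9: (-7)(-2) − (-5)(-9) = -31
P_9→P_1: (-5)(0) − (-10)(-2) = -20
Σ = -384
Area = |Σ|/2 = 192.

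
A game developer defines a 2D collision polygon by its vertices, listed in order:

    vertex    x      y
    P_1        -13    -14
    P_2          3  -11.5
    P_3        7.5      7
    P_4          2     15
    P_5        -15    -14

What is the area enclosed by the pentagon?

311.125

Apply the shoelace formula: 2A = Σ (x_i·y_{i+1} − x_{i+1}·y_i), indices taken mod 5.
P_1→P_2: (-13)(-11.5) − (3)(-14) = 191.5
P_2→P_3: (3)(7) − (7.5)(-11.5) = 107.25
P_3→P_4: (7.5)(15) − (2)(7) = 98.5
P_4→P_5: (2)(-14) − (-15)(15) = 197
P_5→P_1: (-15)(-14) − (-13)(-14) = 28
Σ = 622.25
Area = |Σ|/2 = 311.125.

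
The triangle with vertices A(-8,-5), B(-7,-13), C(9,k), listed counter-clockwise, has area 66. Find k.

-9

The doubled signed area Σ (x_i y_{i+1} − x_{i+1} y_i) is linear in k.
With k=0 it equals 141; the coefficient of k is 1 (from the two edges through C).
So 1·k + 141 = 2·66 = 132 ⇒ k = -9.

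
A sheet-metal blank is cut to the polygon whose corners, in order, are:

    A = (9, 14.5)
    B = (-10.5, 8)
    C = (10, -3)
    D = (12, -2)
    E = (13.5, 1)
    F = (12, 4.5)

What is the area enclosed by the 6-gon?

Cross-terms: 224.25, -48.5, 16, 39, 48.75, 133.5  ⇒  Σ = 413
Area = |Σ|/2 = 206.5.

206.5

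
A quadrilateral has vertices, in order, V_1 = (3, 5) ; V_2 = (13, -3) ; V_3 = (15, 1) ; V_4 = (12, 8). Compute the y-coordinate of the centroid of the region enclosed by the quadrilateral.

3.0625

Apply Gauss's area formula. First the cross-terms c_i = x_i·y_{i+1} − x_{i+1}·y_i:
  -74, 58, 108, 36  ⇒  2A = 128, A = 64.
Then Σ (y_i + y_{i+1})·c_i = 1176, so ȳ = 1176 / (6·64) = 3.0625.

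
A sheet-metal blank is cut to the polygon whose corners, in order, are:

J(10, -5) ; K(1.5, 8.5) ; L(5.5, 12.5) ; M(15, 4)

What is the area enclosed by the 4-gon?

108

Apply the surveyor's formula: 2A = Σ (x_i·y_{i+1} − x_{i+1}·y_i), indices taken mod 4.
Cross-terms: 92.5, -28, -165.5, -115  ⇒  Σ = -216
Area = |Σ|/2 = 108.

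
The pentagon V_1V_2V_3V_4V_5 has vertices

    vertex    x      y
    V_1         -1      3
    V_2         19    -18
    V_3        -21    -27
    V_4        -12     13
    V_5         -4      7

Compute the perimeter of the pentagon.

126

|V_1V_2| = √((20)² + (-21)²) = √841 = 29
|V_2V_3| = √((-40)² + (-9)²) = √1681 = 41
|V_3V_4| = √((9)² + (40)²) = √1681 = 41
|V_4V_5| = √((8)² + (-6)²) = √100 = 10
|V_5V_1| = √((3)² + (-4)²) = √25 = 5
Perimeter = 29 + 41 + 41 + 10 + 5 = 126.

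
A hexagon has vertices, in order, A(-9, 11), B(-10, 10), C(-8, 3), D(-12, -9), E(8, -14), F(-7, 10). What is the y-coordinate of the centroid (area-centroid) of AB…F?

-679/177

Apply the shoelace (surveyor's) formula. First the cross-terms c_i = x_i·y_{i+1} − x_{i+1}·y_i:
  20, 50, 108, 240, -18, 13  ⇒  2A = 413, A = 206.5.
Then Σ (y_i + y_{i+1})·c_i = -4753, so ȳ = -4753 / (6·206.5) = -679/177.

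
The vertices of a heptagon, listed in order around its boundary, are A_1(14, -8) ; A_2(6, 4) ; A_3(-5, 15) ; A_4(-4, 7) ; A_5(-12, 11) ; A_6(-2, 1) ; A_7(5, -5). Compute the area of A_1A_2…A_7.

162

A_1→A_2: (14)(4) − (6)(-8) = 104
A_2→A_3: (6)(15) − (-5)(4) = 110
A_3→A_4: (-5)(7) − (-4)(15) = 25
A_4→A_5: (-4)(11) − (-12)(7) = 40
A_5→A_6: (-12)(1) − (-2)(11) = 10
A_6→A_7: (-2)(-5) − (5)(1) = 5
A_7→A_1: (5)(-8) − (14)(-5) = 30
Σ = 324
Area = |Σ|/2 = 162.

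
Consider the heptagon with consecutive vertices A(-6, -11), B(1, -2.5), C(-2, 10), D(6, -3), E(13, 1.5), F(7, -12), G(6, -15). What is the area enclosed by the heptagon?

165.25

Apply the shoelace formula: 2A = Σ (x_i·y_{i+1} − x_{i+1}·y_i), indices taken mod 7.
Cross-terms: 26, 5, -54, 48, -166.5, -33, -156  ⇒  Σ = -330.5
Area = |Σ|/2 = 165.25.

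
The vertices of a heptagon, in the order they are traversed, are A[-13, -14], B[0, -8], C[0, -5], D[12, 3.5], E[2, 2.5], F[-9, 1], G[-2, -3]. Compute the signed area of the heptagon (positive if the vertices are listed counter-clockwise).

Apply the shoelace (surveyor's) formula: 2A = Σ (x_i·y_{i+1} − x_{i+1}·y_i), indices taken mod 7.
Σ = (104) + (0) + (60) + (23) + (24.5) + (29) + (-11) = 229.5
Signed area = Σ/2 = 114.75 (positive ⇒ counter-clockwise traversal).

114.75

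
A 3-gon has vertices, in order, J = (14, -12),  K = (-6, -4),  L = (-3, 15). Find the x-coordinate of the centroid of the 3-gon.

5/3

Apply Gauss's area formula. First the cross-terms c_i = x_i·y_{i+1} − x_{i+1}·y_i:
  -128, -102, -174  ⇒  2A = -404, A = -202.
Then Σ (x_i + x_{i+1})·c_i = -2020, so x̄ = -2020 / (6·(-202)) = 5/3.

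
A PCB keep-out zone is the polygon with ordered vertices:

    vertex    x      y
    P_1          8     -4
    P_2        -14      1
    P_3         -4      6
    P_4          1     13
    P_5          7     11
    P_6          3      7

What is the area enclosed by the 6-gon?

Apply the shoelace (surveyor's) formula: 2A = Σ (x_i·y_{i+1} − x_{i+1}·y_i), indices taken mod 6.
P_1→P_2: (8)(1) − (-14)(-4) = -48
P_2→P_3: (-14)(6) − (-4)(1) = -80
P_3→P_4: (-4)(13) − (1)(6) = -58
P_4→P_5: (1)(11) − (7)(13) = -80
P_5→P_6: (7)(7) − (3)(11) = 16
P_6→P_1: (3)(-4) − (8)(7) = -68
Σ = -318
Area = |Σ|/2 = 159.

159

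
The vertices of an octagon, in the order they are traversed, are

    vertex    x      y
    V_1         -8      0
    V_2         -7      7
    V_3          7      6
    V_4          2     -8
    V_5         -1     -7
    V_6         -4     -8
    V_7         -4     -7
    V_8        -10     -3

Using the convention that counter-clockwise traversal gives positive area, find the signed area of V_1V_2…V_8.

-171.5

Apply Gauss's area formula: 2A = Σ (x_i·y_{i+1} − x_{i+1}·y_i), indices taken mod 8.
Σ = (-56) + (-91) + (-68) + (-22) + (-20) + (-4) + (-58) + (-24) = -343
Signed area = Σ/2 = -171.5 (negative ⇒ clockwise traversal).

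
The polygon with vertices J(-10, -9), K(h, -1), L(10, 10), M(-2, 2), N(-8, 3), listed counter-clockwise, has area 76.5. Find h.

-1

Write out the shoelace sum; only the two edges meeting at K involve h:
2·Area = [((-10)·(-1) − h·(-9)) + (h·10 − 10·(-1))] + 152
       = 19·h + 172 = 153
⇒ h = -1.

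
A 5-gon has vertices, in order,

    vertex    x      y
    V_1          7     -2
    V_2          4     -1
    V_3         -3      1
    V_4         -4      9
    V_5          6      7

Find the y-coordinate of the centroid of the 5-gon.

925/246

Apply the shoelace (surveyor's) formula. First the cross-terms c_i = x_i·y_{i+1} − x_{i+1}·y_i:
  1, 1, -23, -82, -61  ⇒  2A = -164, A = -82.
Then Σ (y_i + y_{i+1})·c_i = -1850, so ȳ = -1850 / (6·(-82)) = 925/246.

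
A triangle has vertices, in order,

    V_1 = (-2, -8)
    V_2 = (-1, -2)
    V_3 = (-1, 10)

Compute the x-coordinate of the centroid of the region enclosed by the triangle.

-4/3

Apply the surveyor's formula. First the cross-terms c_i = x_i·y_{i+1} − x_{i+1}·y_i:
  -4, -12, 28  ⇒  2A = 12, A = 6.
Then Σ (x_i + x_{i+1})·c_i = -48, so x̄ = -48 / (6·6) = -4/3.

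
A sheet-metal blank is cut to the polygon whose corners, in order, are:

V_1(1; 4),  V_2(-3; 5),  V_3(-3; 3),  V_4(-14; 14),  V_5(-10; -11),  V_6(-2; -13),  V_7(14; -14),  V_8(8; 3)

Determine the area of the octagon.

Apply the shoelace formula: 2A = Σ (x_i·y_{i+1} − x_{i+1}·y_i), indices taken mod 8.
V_1→V_2: (1)(5) − (-3)(4) = 17
V_2→V_3: (-3)(3) − (-3)(5) = 6
V_3→V_4: (-3)(14) − (-14)(3) = 0
V_4→V_5: (-14)(-11) − (-10)(14) = 294
V_5→V_6: (-10)(-13) − (-2)(-11) = 108
V_6→V_7: (-2)(-14) − (14)(-13) = 210
V_7→V_8: (14)(3) − (8)(-14) = 154
V_8→V_1: (8)(4) − (1)(3) = 29
Σ = 818
Area = |Σ|/2 = 409.

409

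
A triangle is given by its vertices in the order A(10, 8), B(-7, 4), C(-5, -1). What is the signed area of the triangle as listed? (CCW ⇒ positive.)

46.5

Apply the surveyor's formula: 2A = Σ (x_i·y_{i+1} − x_{i+1}·y_i), indices taken mod 3.
Σ = (96) + (27) + (-30) = 93
Signed area = Σ/2 = 46.5 (positive ⇒ counter-clockwise traversal).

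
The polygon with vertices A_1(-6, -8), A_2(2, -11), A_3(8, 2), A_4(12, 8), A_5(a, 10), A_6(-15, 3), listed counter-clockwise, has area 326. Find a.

-6

Write out the shoelace sum; only the two edges meeting at A_5 involve a:
2·Area = [(12·10 − a·8) + (a·3 − (-15)·10)] + 352
       = -5·a + 622 = 652
⇒ a = -6.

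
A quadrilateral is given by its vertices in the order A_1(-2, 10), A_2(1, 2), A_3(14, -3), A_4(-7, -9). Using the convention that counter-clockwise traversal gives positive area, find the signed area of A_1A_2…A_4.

Apply the surveyor's formula: 2A = Σ (x_i·y_{i+1} − x_{i+1}·y_i), indices taken mod 4.
A_1→A_2: (-2)(2) − (1)(10) = -14
A_2→A_3: (1)(-3) − (14)(2) = -31
A_3→A_4: (14)(-9) − (-7)(-3) = -147
A_4→A_1: (-7)(10) − (-2)(-9) = -88
Σ = -280
Signed area = Σ/2 = -140 (negative ⇒ clockwise traversal).

-140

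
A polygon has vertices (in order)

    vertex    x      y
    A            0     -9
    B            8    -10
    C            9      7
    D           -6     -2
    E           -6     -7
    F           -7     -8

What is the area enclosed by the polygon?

Apply the shoelace formula: 2A = Σ (x_i·y_{i+1} − x_{i+1}·y_i), indices taken mod 6.
A→B: (0)(-10) − (8)(-9) = 72
B→C: (8)(7) − (9)(-10) = 146
C→D: (9)(-2) − (-6)(7) = 24
D→E: (-6)(-7) − (-6)(-2) = 30
E→F: (-6)(-8) − (-7)(-7) = -1
F→A: (-7)(-9) − (0)(-8) = 63
Σ = 334
Area = |Σ|/2 = 167.

167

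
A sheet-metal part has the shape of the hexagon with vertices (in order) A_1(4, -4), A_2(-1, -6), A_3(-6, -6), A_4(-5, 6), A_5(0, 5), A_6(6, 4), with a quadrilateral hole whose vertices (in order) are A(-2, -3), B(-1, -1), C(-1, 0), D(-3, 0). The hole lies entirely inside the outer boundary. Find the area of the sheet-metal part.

Outer boundary:
Apply the shoelace formula: 2A = Σ (x_i·y_{i+1} − x_{i+1}·y_i), indices taken mod 6.
Σ = (-28) + (-30) + (-66) + (-25) + (-30) + (-40) = -219
Area = |Σ|/2 = 109.5.
Hole:
Σ = (-1) + (-1) + (0) + (9) = 7
Area = |Σ|/2 = 3.5.
Net area = 109.5 − 3.5 = 106.

106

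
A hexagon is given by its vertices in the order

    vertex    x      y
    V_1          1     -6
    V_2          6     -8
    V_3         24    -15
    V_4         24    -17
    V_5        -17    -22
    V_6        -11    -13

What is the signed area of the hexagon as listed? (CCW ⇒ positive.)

Σ = (28) + (102) + (-48) + (-817) + (-21) + (79) = -677
Signed area = Σ/2 = -338.5 (negative ⇒ clockwise traversal).

-338.5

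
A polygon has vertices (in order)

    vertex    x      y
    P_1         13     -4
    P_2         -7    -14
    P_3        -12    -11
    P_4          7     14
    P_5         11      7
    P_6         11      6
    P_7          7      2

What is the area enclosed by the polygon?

Apply the surveyor's formula: 2A = Σ (x_i·y_{i+1} − x_{i+1}·y_i), indices taken mod 7.
Σ = (-210) + (-91) + (-91) + (-105) + (-11) + (-20) + (-54) = -582
Area = |Σ|/2 = 291.

291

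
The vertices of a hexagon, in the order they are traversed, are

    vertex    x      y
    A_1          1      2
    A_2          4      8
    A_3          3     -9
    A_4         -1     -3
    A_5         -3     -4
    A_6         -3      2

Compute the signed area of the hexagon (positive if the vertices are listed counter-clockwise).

Apply the surveyor's formula: 2A = Σ (x_i·y_{i+1} − x_{i+1}·y_i), indices taken mod 6.
A_1→A_2: (1)(8) − (4)(2) = 0
A_2→A_3: (4)(-9) − (3)(8) = -60
A_3→A_4: (3)(-3) − (-1)(-9) = -18
A_4→A_5: (-1)(-4) − (-3)(-3) = -5
A_5→A_6: (-3)(2) − (-3)(-4) = -18
A_6→A_1: (-3)(2) − (1)(2) = -8
Σ = -109
Signed area = Σ/2 = -54.5 (negative ⇒ clockwise traversal).

-54.5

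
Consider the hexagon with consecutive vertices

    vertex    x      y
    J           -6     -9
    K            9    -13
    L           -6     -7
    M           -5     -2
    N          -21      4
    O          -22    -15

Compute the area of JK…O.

222

Σ = (159) + (-141) + (-23) + (-62) + (403) + (108) = 444
Area = |Σ|/2 = 222.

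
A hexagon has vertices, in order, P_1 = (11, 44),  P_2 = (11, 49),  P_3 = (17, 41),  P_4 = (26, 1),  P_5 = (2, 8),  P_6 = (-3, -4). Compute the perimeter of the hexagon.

144

|P_1P_2| = √((0)² + (5)²) = √25 = 5
|P_2P_3| = √((6)² + (-8)²) = √100 = 10
|P_3P_4| = √((9)² + (-40)²) = √1681 = 41
|P_4P_5| = √((-24)² + (7)²) = √625 = 25
|P_5P_6| = √((-5)² + (-12)²) = √169 = 13
|P_6P_1| = √((14)² + (48)²) = √2500 = 50
Perimeter = 5 + 10 + 41 + 25 + 13 + 50 = 144.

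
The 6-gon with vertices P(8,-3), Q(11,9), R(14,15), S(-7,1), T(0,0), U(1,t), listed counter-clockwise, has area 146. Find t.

The doubled signed area Σ (x_i y_{i+1} − x_{i+1} y_i) is linear in t.
With t=0 it equals 260; the coefficient of t is -8 (from the two edges through U).
So -8·t + 260 = 2·146 = 292 ⇒ t = -4.

-4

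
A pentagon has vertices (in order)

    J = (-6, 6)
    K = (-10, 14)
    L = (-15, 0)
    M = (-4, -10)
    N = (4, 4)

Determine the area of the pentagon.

Apply the surveyor's formula: 2A = Σ (x_i·y_{i+1} − x_{i+1}·y_i), indices taken mod 5.
J→K: (-6)(14) − (-10)(6) = -24
K→L: (-10)(0) − (-15)(14) = 210
L→M: (-15)(-10) − (-4)(0) = 150
M→N: (-4)(4) − (4)(-10) = 24
N→J: (4)(6) − (-6)(4) = 48
Σ = 408
Area = |Σ|/2 = 204.

204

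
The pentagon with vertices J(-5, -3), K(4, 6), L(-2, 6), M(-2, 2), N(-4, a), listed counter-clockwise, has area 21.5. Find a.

-1

The doubled signed area Σ (x_i y_{i+1} − x_{i+1} y_i) is linear in a.
With a=0 it equals 46; the coefficient of a is 3 (from the two edges through N).
So 3·a + 46 = 2·21.5 = 43 ⇒ a = -1.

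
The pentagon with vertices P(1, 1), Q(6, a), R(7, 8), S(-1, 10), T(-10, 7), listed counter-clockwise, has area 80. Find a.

6

The doubled signed area Σ (x_i y_{i+1} − x_{i+1} y_i) is linear in a.
With a=0 it equals 196; the coefficient of a is -6 (from the two edges through Q).
So -6·a + 196 = 2·80 = 160 ⇒ a = 6.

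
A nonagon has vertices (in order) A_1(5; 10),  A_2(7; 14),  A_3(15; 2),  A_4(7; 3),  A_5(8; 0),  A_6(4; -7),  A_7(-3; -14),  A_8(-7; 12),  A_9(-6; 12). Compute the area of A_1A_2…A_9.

Apply Gauss's area formula: 2A = Σ (x_i·y_{i+1} − x_{i+1}·y_i), indices taken mod 9.
Σ = (0) + (-196) + (31) + (-24) + (-56) + (-77) + (-134) + (-12) + (-120) = -588
Area = |Σ|/2 = 294.

294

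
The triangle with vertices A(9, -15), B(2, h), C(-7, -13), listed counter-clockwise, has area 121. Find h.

The doubled signed area Σ (x_i y_{i+1} − x_{i+1} y_i) is linear in h.
With h=0 it equals 226; the coefficient of h is 16 (from the two edges through B).
So 16·h + 226 = 2·121 = 242 ⇒ h = 1.

1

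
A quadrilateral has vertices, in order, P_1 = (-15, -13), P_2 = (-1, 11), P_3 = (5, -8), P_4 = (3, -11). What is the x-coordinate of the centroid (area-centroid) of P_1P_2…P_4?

-81/23

Apply the surveyor's formula. First the cross-terms c_i = x_i·y_{i+1} − x_{i+1}·y_i:
  -178, -47, -31, -204  ⇒  2A = -460, A = -230.
Then Σ (x_i + x_{i+1})·c_i = 4860, so x̄ = 4860 / (6·(-230)) = -81/23.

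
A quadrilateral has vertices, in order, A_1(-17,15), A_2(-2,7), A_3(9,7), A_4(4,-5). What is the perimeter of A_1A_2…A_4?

|A_1A_2| = √((15)² + (-8)²) = √289 = 17
|A_2A_3| = √((11)² + (0)²) = √121 = 11
|A_3A_4| = √((-5)² + (-12)²) = √169 = 13
|A_4A_1| = √((-21)² + (20)²) = √841 = 29
Perimeter = 17 + 11 + 13 + 29 = 70.

70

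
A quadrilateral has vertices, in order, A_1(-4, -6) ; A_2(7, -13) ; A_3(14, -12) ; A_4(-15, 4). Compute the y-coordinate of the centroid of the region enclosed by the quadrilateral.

Apply the shoelace (surveyor's) formula. First the cross-terms c_i = x_i·y_{i+1} − x_{i+1}·y_i:
  94, 98, -124, 106  ⇒  2A = 174, A = 87.
Then Σ (y_i + y_{i+1})·c_i = -3456, so ȳ = -3456 / (6·87) = -192/29.

-192/29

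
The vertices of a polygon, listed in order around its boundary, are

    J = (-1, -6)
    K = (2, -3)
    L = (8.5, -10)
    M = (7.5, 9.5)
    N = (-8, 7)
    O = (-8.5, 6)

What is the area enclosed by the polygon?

Σ = (15) + (5.5) + (155.75) + (128.5) + (11.5) + (57) = 373.25
Area = |Σ|/2 = 186.625.

186.625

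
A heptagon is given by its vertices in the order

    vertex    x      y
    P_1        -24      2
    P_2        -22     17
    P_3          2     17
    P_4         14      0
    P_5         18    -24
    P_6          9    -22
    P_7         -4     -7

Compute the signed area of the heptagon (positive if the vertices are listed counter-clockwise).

-926.5

Cross-terms: -364, -408, -238, -336, -180, -151, -176  ⇒  Σ = -1853
Signed area = Σ/2 = -926.5 (negative ⇒ clockwise traversal).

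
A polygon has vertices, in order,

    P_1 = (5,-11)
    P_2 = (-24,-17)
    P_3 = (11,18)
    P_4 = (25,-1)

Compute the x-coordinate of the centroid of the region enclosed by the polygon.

992/265

Apply Gauss's area formula. First the cross-terms c_i = x_i·y_{i+1} − x_{i+1}·y_i:
  -349, -245, -461, -270  ⇒  2A = -1325, A = -662.5.
Then Σ (x_i + x_{i+1})·c_i = -14880, so x̄ = -14880 / (6·(-662.5)) = 992/265.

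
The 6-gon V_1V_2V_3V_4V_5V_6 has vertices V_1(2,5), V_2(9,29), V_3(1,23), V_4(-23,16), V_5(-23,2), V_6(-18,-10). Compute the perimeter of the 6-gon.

|V_1V_2| = √((7)² + (24)²) = √625 = 25
|V_2V_3| = √((-8)² + (-6)²) = √100 = 10
|V_3V_4| = √((-24)² + (-7)²) = √625 = 25
|V_4V_5| = √((0)² + (-14)²) = √196 = 14
|V_5V_6| = √((5)² + (-12)²) = √169 = 13
|V_6V_1| = √((20)² + (15)²) = √625 = 25
Perimeter = 25 + 10 + 25 + 14 + 13 + 25 = 112.

112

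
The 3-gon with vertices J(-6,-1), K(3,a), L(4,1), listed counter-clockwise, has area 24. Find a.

-4

Write out the shoelace sum; only the two edges meeting at K involve a:
2·Area = [((-6)·a − 3·(-1)) + (3·1 − 4·a)] + 2
       = -10·a + 8 = 48
⇒ a = -4.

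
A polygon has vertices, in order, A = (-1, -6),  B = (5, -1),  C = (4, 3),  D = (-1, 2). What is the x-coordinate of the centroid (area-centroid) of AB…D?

104/69

Apply the shoelace formula. First the cross-terms c_i = x_i·y_{i+1} − x_{i+1}·y_i:
  31, 19, 11, 8  ⇒  2A = 69, A = 34.5.
Then Σ (x_i + x_{i+1})·c_i = 312, so x̄ = 312 / (6·34.5) = 104/69.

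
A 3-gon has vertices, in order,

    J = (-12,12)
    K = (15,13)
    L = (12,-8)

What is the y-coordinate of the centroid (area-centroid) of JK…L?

17/3

Apply the shoelace (surveyor's) formula. First the cross-terms c_i = x_i·y_{i+1} − x_{i+1}·y_i:
  -336, -276, 48  ⇒  2A = -564, A = -282.
Then Σ (y_i + y_{i+1})·c_i = -9588, so ȳ = -9588 / (6·(-282)) = 17/3.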